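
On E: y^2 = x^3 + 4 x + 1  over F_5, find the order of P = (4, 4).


Compute successive multiples of P until we hit O:
  1P = (4, 4)
  2P = (3, 0)
  3P = (4, 1)
  4P = O

ord(P) = 4


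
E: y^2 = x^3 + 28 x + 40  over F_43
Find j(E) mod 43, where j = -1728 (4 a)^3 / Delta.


Delta = -16(4 a^3 + 27 b^2) mod 43 = 36
-1728 * (4 a)^3 = -1728 * (4*28)^3 mod 43 = 2
j = 2 * 36^(-1) mod 43 = 12

j = 12 (mod 43)


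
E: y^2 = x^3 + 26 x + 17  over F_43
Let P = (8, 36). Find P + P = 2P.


Doubling: s = (3 x1^2 + a) / (2 y1)
s = (3*8^2 + 26) / (2*36) mod 43 = 9
x3 = s^2 - 2 x1 mod 43 = 9^2 - 2*8 = 22
y3 = s (x1 - x3) - y1 mod 43 = 9 * (8 - 22) - 36 = 10

2P = (22, 10)


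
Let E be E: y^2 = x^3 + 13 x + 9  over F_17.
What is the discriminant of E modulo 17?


4 a^3 + 27 b^2 = 4*13^3 + 27*9^2 = 8788 + 2187 = 10975
Delta = -16 * (10975) = -175600
Delta mod 17 = 10

Delta = 10 (mod 17)


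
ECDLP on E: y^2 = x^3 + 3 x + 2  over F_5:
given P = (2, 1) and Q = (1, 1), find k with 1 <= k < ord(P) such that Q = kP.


Enumerate multiples of P until we hit Q = (1, 1):
  1P = (2, 1)
  2P = (1, 4)
  3P = (1, 1)
Match found at i = 3.

k = 3


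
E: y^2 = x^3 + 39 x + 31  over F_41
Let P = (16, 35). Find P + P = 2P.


Doubling: s = (3 x1^2 + a) / (2 y1)
s = (3*16^2 + 39) / (2*35) mod 41 = 25
x3 = s^2 - 2 x1 mod 41 = 25^2 - 2*16 = 19
y3 = s (x1 - x3) - y1 mod 41 = 25 * (16 - 19) - 35 = 13

2P = (19, 13)


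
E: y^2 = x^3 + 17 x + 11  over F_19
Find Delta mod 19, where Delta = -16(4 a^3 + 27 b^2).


4 a^3 + 27 b^2 = 4*17^3 + 27*11^2 = 19652 + 3267 = 22919
Delta = -16 * (22919) = -366704
Delta mod 19 = 15

Delta = 15 (mod 19)


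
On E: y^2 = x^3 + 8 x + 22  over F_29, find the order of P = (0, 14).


Compute successive multiples of P until we hit O:
  1P = (0, 14)
  2P = (6, 5)
  3P = (18, 13)
  4P = (17, 24)
  5P = (28, 19)
  6P = (26, 0)
  7P = (28, 10)
  8P = (17, 5)
  ... (continuing to 12P)
  12P = O

ord(P) = 12


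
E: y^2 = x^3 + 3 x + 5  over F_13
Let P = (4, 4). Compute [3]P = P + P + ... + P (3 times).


k = 3 = 11_2 (binary, LSB first: 11)
Double-and-add from P = (4, 4):
  bit 0 = 1: acc = O + (4, 4) = (4, 4)
  bit 1 = 1: acc = (4, 4) + (4, 9) = O

3P = O


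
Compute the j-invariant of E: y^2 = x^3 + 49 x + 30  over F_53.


Delta = -16(4 a^3 + 27 b^2) mod 53 = 23
-1728 * (4 a)^3 = -1728 * (4*49)^3 mod 53 = 3
j = 3 * 23^(-1) mod 53 = 37

j = 37 (mod 53)


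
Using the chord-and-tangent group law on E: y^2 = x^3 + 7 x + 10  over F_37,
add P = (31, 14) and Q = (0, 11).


P != Q, so use the chord formula.
s = (y2 - y1) / (x2 - x1) = (34) / (6) mod 37 = 18
x3 = s^2 - x1 - x2 mod 37 = 18^2 - 31 - 0 = 34
y3 = s (x1 - x3) - y1 mod 37 = 18 * (31 - 34) - 14 = 6

P + Q = (34, 6)


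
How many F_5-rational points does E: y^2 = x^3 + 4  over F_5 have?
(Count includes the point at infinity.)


For each x in F_5, count y with y^2 = x^3 + 0 x + 4 mod 5:
  x = 0: RHS = 4, y in [2, 3]  -> 2 point(s)
  x = 1: RHS = 0, y in [0]  -> 1 point(s)
  x = 3: RHS = 1, y in [1, 4]  -> 2 point(s)
Affine points: 5. Add the point at infinity: total = 6.

#E(F_5) = 6


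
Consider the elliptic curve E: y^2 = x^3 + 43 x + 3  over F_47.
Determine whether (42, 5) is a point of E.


Check whether y^2 = x^3 + 43 x + 3 (mod 47) for (x, y) = (42, 5).
LHS: y^2 = 5^2 mod 47 = 25
RHS: x^3 + 43 x + 3 = 42^3 + 43*42 + 3 mod 47 = 39
LHS != RHS

No, not on the curve


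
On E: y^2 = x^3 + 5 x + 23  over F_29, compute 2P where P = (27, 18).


Doubling: s = (3 x1^2 + a) / (2 y1)
s = (3*27^2 + 5) / (2*18) mod 29 = 19
x3 = s^2 - 2 x1 mod 29 = 19^2 - 2*27 = 17
y3 = s (x1 - x3) - y1 mod 29 = 19 * (27 - 17) - 18 = 27

2P = (17, 27)


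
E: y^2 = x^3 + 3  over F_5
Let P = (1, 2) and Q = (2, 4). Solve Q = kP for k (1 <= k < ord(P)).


Enumerate multiples of P until we hit Q = (2, 4):
  1P = (1, 2)
  2P = (2, 1)
  3P = (3, 0)
  4P = (2, 4)
Match found at i = 4.

k = 4


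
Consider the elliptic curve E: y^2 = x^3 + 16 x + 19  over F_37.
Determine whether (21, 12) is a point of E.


Check whether y^2 = x^3 + 16 x + 19 (mod 37) for (x, y) = (21, 12).
LHS: y^2 = 12^2 mod 37 = 33
RHS: x^3 + 16 x + 19 = 21^3 + 16*21 + 19 mod 37 = 33
LHS = RHS

Yes, on the curve


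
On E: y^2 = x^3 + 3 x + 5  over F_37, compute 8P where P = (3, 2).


k = 8 = 1000_2 (binary, LSB first: 0001)
Double-and-add from P = (3, 2):
  bit 0 = 0: acc unchanged = O
  bit 1 = 0: acc unchanged = O
  bit 2 = 0: acc unchanged = O
  bit 3 = 1: acc = O + (11, 0) = (11, 0)

8P = (11, 0)


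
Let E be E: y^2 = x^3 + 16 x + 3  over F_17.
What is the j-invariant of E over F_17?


Delta = -16(4 a^3 + 27 b^2) mod 17 = 1
-1728 * (4 a)^3 = -1728 * (4*16)^3 mod 17 = 7
j = 7 * 1^(-1) mod 17 = 7

j = 7 (mod 17)


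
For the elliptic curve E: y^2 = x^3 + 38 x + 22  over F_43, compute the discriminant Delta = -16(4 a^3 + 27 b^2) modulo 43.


4 a^3 + 27 b^2 = 4*38^3 + 27*22^2 = 219488 + 13068 = 232556
Delta = -16 * (232556) = -3720896
Delta mod 43 = 23

Delta = 23 (mod 43)


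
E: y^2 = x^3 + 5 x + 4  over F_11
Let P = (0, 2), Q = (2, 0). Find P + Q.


P != Q, so use the chord formula.
s = (y2 - y1) / (x2 - x1) = (9) / (2) mod 11 = 10
x3 = s^2 - x1 - x2 mod 11 = 10^2 - 0 - 2 = 10
y3 = s (x1 - x3) - y1 mod 11 = 10 * (0 - 10) - 2 = 8

P + Q = (10, 8)


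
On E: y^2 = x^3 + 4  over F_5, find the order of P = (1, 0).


Compute successive multiples of P until we hit O:
  1P = (1, 0)
  2P = O

ord(P) = 2


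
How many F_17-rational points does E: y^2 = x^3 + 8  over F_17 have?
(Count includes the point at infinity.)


For each x in F_17, count y with y^2 = x^3 + 0 x + 8 mod 17:
  x = 0: RHS = 8, y in [5, 12]  -> 2 point(s)
  x = 1: RHS = 9, y in [3, 14]  -> 2 point(s)
  x = 2: RHS = 16, y in [4, 13]  -> 2 point(s)
  x = 3: RHS = 1, y in [1, 16]  -> 2 point(s)
  x = 4: RHS = 4, y in [2, 15]  -> 2 point(s)
  x = 11: RHS = 13, y in [8, 9]  -> 2 point(s)
  x = 12: RHS = 2, y in [6, 11]  -> 2 point(s)
  x = 14: RHS = 15, y in [7, 10]  -> 2 point(s)
  x = 15: RHS = 0, y in [0]  -> 1 point(s)
Affine points: 17. Add the point at infinity: total = 18.

#E(F_17) = 18


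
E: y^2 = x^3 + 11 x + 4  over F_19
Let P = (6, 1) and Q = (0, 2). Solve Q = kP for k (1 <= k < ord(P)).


Enumerate multiples of P until we hit Q = (0, 2):
  1P = (6, 1)
  2P = (18, 7)
  3P = (0, 2)
Match found at i = 3.

k = 3


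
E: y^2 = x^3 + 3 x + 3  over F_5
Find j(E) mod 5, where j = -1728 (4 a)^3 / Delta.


Delta = -16(4 a^3 + 27 b^2) mod 5 = 4
-1728 * (4 a)^3 = -1728 * (4*3)^3 mod 5 = 1
j = 1 * 4^(-1) mod 5 = 4

j = 4 (mod 5)


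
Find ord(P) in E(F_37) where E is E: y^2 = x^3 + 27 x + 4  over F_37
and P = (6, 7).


Compute successive multiples of P until we hit O:
  1P = (6, 7)
  2P = (0, 35)
  3P = (24, 3)
  4P = (34, 28)
  5P = (23, 8)
  6P = (29, 33)
  7P = (13, 6)
  8P = (15, 26)
  ... (continuing to 43P)
  43P = O

ord(P) = 43


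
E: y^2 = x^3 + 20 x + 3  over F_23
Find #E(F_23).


For each x in F_23, count y with y^2 = x^3 + 20 x + 3 mod 23:
  x = 0: RHS = 3, y in [7, 16]  -> 2 point(s)
  x = 1: RHS = 1, y in [1, 22]  -> 2 point(s)
  x = 4: RHS = 9, y in [3, 20]  -> 2 point(s)
  x = 7: RHS = 3, y in [7, 16]  -> 2 point(s)
  x = 8: RHS = 8, y in [10, 13]  -> 2 point(s)
  x = 11: RHS = 13, y in [6, 17]  -> 2 point(s)
  x = 12: RHS = 16, y in [4, 19]  -> 2 point(s)
  x = 16: RHS = 3, y in [7, 16]  -> 2 point(s)
  x = 17: RHS = 12, y in [9, 14]  -> 2 point(s)
  x = 18: RHS = 8, y in [10, 13]  -> 2 point(s)
  x = 20: RHS = 8, y in [10, 13]  -> 2 point(s)
  x = 21: RHS = 1, y in [1, 22]  -> 2 point(s)
Affine points: 24. Add the point at infinity: total = 25.

#E(F_23) = 25


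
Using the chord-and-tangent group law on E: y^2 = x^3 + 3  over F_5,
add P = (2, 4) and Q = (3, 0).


P != Q, so use the chord formula.
s = (y2 - y1) / (x2 - x1) = (1) / (1) mod 5 = 1
x3 = s^2 - x1 - x2 mod 5 = 1^2 - 2 - 3 = 1
y3 = s (x1 - x3) - y1 mod 5 = 1 * (2 - 1) - 4 = 2

P + Q = (1, 2)


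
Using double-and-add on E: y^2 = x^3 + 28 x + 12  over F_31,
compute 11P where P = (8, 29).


k = 11 = 1011_2 (binary, LSB first: 1101)
Double-and-add from P = (8, 29):
  bit 0 = 1: acc = O + (8, 29) = (8, 29)
  bit 1 = 1: acc = (8, 29) + (2, 13) = (4, 23)
  bit 2 = 0: acc unchanged = (4, 23)
  bit 3 = 1: acc = (4, 23) + (13, 0) = (19, 5)

11P = (19, 5)


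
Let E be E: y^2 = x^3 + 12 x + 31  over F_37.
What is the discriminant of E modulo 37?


4 a^3 + 27 b^2 = 4*12^3 + 27*31^2 = 6912 + 25947 = 32859
Delta = -16 * (32859) = -525744
Delta mod 37 = 26

Delta = 26 (mod 37)


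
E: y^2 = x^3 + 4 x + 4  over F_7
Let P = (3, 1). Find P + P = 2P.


Doubling: s = (3 x1^2 + a) / (2 y1)
s = (3*3^2 + 4) / (2*1) mod 7 = 5
x3 = s^2 - 2 x1 mod 7 = 5^2 - 2*3 = 5
y3 = s (x1 - x3) - y1 mod 7 = 5 * (3 - 5) - 1 = 3

2P = (5, 3)


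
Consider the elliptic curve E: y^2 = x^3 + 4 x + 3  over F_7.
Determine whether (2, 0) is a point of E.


Check whether y^2 = x^3 + 4 x + 3 (mod 7) for (x, y) = (2, 0).
LHS: y^2 = 0^2 mod 7 = 0
RHS: x^3 + 4 x + 3 = 2^3 + 4*2 + 3 mod 7 = 5
LHS != RHS

No, not on the curve


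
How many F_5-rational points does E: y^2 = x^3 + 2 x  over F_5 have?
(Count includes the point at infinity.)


For each x in F_5, count y with y^2 = x^3 + 2 x + 0 mod 5:
  x = 0: RHS = 0, y in [0]  -> 1 point(s)
Affine points: 1. Add the point at infinity: total = 2.

#E(F_5) = 2


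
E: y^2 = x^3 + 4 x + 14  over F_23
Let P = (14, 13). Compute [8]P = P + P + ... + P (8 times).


k = 8 = 1000_2 (binary, LSB first: 0001)
Double-and-add from P = (14, 13):
  bit 0 = 0: acc unchanged = O
  bit 1 = 0: acc unchanged = O
  bit 2 = 0: acc unchanged = O
  bit 3 = 1: acc = O + (8, 12) = (8, 12)

8P = (8, 12)


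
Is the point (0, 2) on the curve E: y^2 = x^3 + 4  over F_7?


Check whether y^2 = x^3 + 0 x + 4 (mod 7) for (x, y) = (0, 2).
LHS: y^2 = 2^2 mod 7 = 4
RHS: x^3 + 0 x + 4 = 0^3 + 0*0 + 4 mod 7 = 4
LHS = RHS

Yes, on the curve


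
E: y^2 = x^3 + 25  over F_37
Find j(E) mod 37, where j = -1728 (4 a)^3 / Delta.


Delta = -16(4 a^3 + 27 b^2) mod 37 = 26
-1728 * (4 a)^3 = -1728 * (4*0)^3 mod 37 = 0
j = 0 * 26^(-1) mod 37 = 0

j = 0 (mod 37)


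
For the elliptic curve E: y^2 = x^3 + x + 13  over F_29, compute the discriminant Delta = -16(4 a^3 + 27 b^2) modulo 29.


4 a^3 + 27 b^2 = 4*1^3 + 27*13^2 = 4 + 4563 = 4567
Delta = -16 * (4567) = -73072
Delta mod 29 = 8

Delta = 8 (mod 29)


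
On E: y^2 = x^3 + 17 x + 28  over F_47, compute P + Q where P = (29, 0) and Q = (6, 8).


P != Q, so use the chord formula.
s = (y2 - y1) / (x2 - x1) = (8) / (24) mod 47 = 16
x3 = s^2 - x1 - x2 mod 47 = 16^2 - 29 - 6 = 33
y3 = s (x1 - x3) - y1 mod 47 = 16 * (29 - 33) - 0 = 30

P + Q = (33, 30)


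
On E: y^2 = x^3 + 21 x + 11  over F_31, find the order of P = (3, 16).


Compute successive multiples of P until we hit O:
  1P = (3, 16)
  2P = (4, 29)
  3P = (7, 25)
  4P = (28, 13)
  5P = (8, 28)
  6P = (27, 7)
  7P = (21, 14)
  8P = (25, 14)
  ... (continuing to 27P)
  27P = O

ord(P) = 27


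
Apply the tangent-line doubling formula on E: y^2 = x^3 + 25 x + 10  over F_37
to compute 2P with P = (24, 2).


Doubling: s = (3 x1^2 + a) / (2 y1)
s = (3*24^2 + 25) / (2*2) mod 37 = 22
x3 = s^2 - 2 x1 mod 37 = 22^2 - 2*24 = 29
y3 = s (x1 - x3) - y1 mod 37 = 22 * (24 - 29) - 2 = 36

2P = (29, 36)


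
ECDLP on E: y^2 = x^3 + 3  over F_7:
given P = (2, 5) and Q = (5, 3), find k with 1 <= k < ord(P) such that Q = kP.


Enumerate multiples of P until we hit Q = (5, 3):
  1P = (2, 5)
  2P = (5, 4)
  3P = (4, 5)
  4P = (1, 2)
  5P = (6, 4)
  6P = (3, 4)
  7P = (3, 3)
  8P = (6, 3)
  9P = (1, 5)
  10P = (4, 2)
  11P = (5, 3)
Match found at i = 11.

k = 11


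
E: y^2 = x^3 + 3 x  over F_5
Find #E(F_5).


For each x in F_5, count y with y^2 = x^3 + 3 x + 0 mod 5:
  x = 0: RHS = 0, y in [0]  -> 1 point(s)
  x = 1: RHS = 4, y in [2, 3]  -> 2 point(s)
  x = 2: RHS = 4, y in [2, 3]  -> 2 point(s)
  x = 3: RHS = 1, y in [1, 4]  -> 2 point(s)
  x = 4: RHS = 1, y in [1, 4]  -> 2 point(s)
Affine points: 9. Add the point at infinity: total = 10.

#E(F_5) = 10


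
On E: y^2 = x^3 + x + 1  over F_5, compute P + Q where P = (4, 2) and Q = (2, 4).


P != Q, so use the chord formula.
s = (y2 - y1) / (x2 - x1) = (2) / (3) mod 5 = 4
x3 = s^2 - x1 - x2 mod 5 = 4^2 - 4 - 2 = 0
y3 = s (x1 - x3) - y1 mod 5 = 4 * (4 - 0) - 2 = 4

P + Q = (0, 4)


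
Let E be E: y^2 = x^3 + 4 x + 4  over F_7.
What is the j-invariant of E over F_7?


Delta = -16(4 a^3 + 27 b^2) mod 7 = 3
-1728 * (4 a)^3 = -1728 * (4*4)^3 mod 7 = 1
j = 1 * 3^(-1) mod 7 = 5

j = 5 (mod 7)


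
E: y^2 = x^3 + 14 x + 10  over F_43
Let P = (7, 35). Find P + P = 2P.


Doubling: s = (3 x1^2 + a) / (2 y1)
s = (3*7^2 + 14) / (2*35) mod 43 = 41
x3 = s^2 - 2 x1 mod 43 = 41^2 - 2*7 = 33
y3 = s (x1 - x3) - y1 mod 43 = 41 * (7 - 33) - 35 = 17

2P = (33, 17)


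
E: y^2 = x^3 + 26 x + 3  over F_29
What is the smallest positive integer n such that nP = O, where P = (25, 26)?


Compute successive multiples of P until we hit O:
  1P = (25, 26)
  2P = (28, 11)
  3P = (1, 28)
  4P = (2, 18)
  5P = (7, 8)
  6P = (27, 1)
  7P = (10, 4)
  8P = (16, 22)
  ... (continuing to 28P)
  28P = O

ord(P) = 28


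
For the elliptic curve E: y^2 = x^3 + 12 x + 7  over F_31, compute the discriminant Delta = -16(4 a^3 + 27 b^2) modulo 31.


4 a^3 + 27 b^2 = 4*12^3 + 27*7^2 = 6912 + 1323 = 8235
Delta = -16 * (8235) = -131760
Delta mod 31 = 21

Delta = 21 (mod 31)


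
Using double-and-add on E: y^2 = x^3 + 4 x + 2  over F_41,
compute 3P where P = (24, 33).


k = 3 = 11_2 (binary, LSB first: 11)
Double-and-add from P = (24, 33):
  bit 0 = 1: acc = O + (24, 33) = (24, 33)
  bit 1 = 1: acc = (24, 33) + (3, 0) = (24, 8)

3P = (24, 8)


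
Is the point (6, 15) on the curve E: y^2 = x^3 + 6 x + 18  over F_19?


Check whether y^2 = x^3 + 6 x + 18 (mod 19) for (x, y) = (6, 15).
LHS: y^2 = 15^2 mod 19 = 16
RHS: x^3 + 6 x + 18 = 6^3 + 6*6 + 18 mod 19 = 4
LHS != RHS

No, not on the curve


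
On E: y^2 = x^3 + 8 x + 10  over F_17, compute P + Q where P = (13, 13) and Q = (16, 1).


P != Q, so use the chord formula.
s = (y2 - y1) / (x2 - x1) = (5) / (3) mod 17 = 13
x3 = s^2 - x1 - x2 mod 17 = 13^2 - 13 - 16 = 4
y3 = s (x1 - x3) - y1 mod 17 = 13 * (13 - 4) - 13 = 2

P + Q = (4, 2)


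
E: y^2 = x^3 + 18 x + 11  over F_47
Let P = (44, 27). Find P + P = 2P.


Doubling: s = (3 x1^2 + a) / (2 y1)
s = (3*44^2 + 18) / (2*27) mod 47 = 40
x3 = s^2 - 2 x1 mod 47 = 40^2 - 2*44 = 8
y3 = s (x1 - x3) - y1 mod 47 = 40 * (44 - 8) - 27 = 3

2P = (8, 3)


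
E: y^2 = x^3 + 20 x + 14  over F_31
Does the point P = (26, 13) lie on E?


Check whether y^2 = x^3 + 20 x + 14 (mod 31) for (x, y) = (26, 13).
LHS: y^2 = 13^2 mod 31 = 14
RHS: x^3 + 20 x + 14 = 26^3 + 20*26 + 14 mod 31 = 6
LHS != RHS

No, not on the curve


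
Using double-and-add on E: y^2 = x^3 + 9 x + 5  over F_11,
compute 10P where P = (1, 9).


k = 10 = 1010_2 (binary, LSB first: 0101)
Double-and-add from P = (1, 9):
  bit 0 = 0: acc unchanged = O
  bit 1 = 1: acc = O + (7, 9) = (7, 9)
  bit 2 = 0: acc unchanged = (7, 9)
  bit 3 = 1: acc = (7, 9) + (9, 1) = (0, 7)

10P = (0, 7)


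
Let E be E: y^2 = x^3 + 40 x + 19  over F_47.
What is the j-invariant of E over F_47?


Delta = -16(4 a^3 + 27 b^2) mod 47 = 44
-1728 * (4 a)^3 = -1728 * (4*40)^3 mod 47 = 14
j = 14 * 44^(-1) mod 47 = 11

j = 11 (mod 47)


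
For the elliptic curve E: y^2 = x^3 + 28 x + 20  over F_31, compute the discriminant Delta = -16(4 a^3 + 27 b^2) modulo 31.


4 a^3 + 27 b^2 = 4*28^3 + 27*20^2 = 87808 + 10800 = 98608
Delta = -16 * (98608) = -1577728
Delta mod 31 = 17

Delta = 17 (mod 31)


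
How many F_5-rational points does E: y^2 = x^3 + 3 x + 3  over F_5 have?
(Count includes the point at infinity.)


For each x in F_5, count y with y^2 = x^3 + 3 x + 3 mod 5:
  x = 3: RHS = 4, y in [2, 3]  -> 2 point(s)
  x = 4: RHS = 4, y in [2, 3]  -> 2 point(s)
Affine points: 4. Add the point at infinity: total = 5.

#E(F_5) = 5


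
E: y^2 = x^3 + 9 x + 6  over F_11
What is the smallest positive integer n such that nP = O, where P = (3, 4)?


Compute successive multiples of P until we hit O:
  1P = (3, 4)
  2P = (6, 10)
  3P = (6, 1)
  4P = (3, 7)
  5P = O

ord(P) = 5


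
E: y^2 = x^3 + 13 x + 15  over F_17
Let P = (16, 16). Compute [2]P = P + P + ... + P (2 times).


k = 2 = 10_2 (binary, LSB first: 01)
Double-and-add from P = (16, 16):
  bit 0 = 0: acc unchanged = O
  bit 1 = 1: acc = O + (15, 10) = (15, 10)

2P = (15, 10)


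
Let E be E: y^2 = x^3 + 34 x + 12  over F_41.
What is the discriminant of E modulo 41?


4 a^3 + 27 b^2 = 4*34^3 + 27*12^2 = 157216 + 3888 = 161104
Delta = -16 * (161104) = -2577664
Delta mod 41 = 6

Delta = 6 (mod 41)


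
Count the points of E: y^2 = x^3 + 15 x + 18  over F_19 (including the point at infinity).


For each x in F_19, count y with y^2 = x^3 + 15 x + 18 mod 19:
  x = 4: RHS = 9, y in [3, 16]  -> 2 point(s)
  x = 5: RHS = 9, y in [3, 16]  -> 2 point(s)
  x = 6: RHS = 1, y in [1, 18]  -> 2 point(s)
  x = 8: RHS = 4, y in [2, 17]  -> 2 point(s)
  x = 10: RHS = 9, y in [3, 16]  -> 2 point(s)
  x = 12: RHS = 7, y in [8, 11]  -> 2 point(s)
  x = 13: RHS = 16, y in [4, 15]  -> 2 point(s)
Affine points: 14. Add the point at infinity: total = 15.

#E(F_19) = 15


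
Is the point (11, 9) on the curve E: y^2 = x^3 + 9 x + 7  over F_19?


Check whether y^2 = x^3 + 9 x + 7 (mod 19) for (x, y) = (11, 9).
LHS: y^2 = 9^2 mod 19 = 5
RHS: x^3 + 9 x + 7 = 11^3 + 9*11 + 7 mod 19 = 12
LHS != RHS

No, not on the curve


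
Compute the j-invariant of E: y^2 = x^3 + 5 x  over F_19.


Delta = -16(4 a^3 + 27 b^2) mod 19 = 18
-1728 * (4 a)^3 = -1728 * (4*5)^3 mod 19 = 1
j = 1 * 18^(-1) mod 19 = 18

j = 18 (mod 19)


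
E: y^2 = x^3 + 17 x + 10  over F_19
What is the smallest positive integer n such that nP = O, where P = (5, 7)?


Compute successive multiples of P until we hit O:
  1P = (5, 7)
  2P = (1, 3)
  3P = (14, 3)
  4P = (7, 15)
  5P = (4, 16)
  6P = (15, 7)
  7P = (18, 12)
  8P = (12, 2)
  ... (continuing to 21P)
  21P = O

ord(P) = 21


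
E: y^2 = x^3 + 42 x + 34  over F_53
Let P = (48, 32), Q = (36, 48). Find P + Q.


P != Q, so use the chord formula.
s = (y2 - y1) / (x2 - x1) = (16) / (41) mod 53 = 34
x3 = s^2 - x1 - x2 mod 53 = 34^2 - 48 - 36 = 12
y3 = s (x1 - x3) - y1 mod 53 = 34 * (48 - 12) - 32 = 26

P + Q = (12, 26)


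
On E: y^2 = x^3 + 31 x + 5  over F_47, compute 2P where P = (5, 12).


Doubling: s = (3 x1^2 + a) / (2 y1)
s = (3*5^2 + 31) / (2*12) mod 47 = 24
x3 = s^2 - 2 x1 mod 47 = 24^2 - 2*5 = 2
y3 = s (x1 - x3) - y1 mod 47 = 24 * (5 - 2) - 12 = 13

2P = (2, 13)


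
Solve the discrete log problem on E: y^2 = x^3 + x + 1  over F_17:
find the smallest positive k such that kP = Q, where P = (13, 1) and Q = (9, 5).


Enumerate multiples of P until we hit Q = (9, 5):
  1P = (13, 1)
  2P = (9, 12)
  3P = (10, 12)
  4P = (15, 12)
  5P = (15, 5)
  6P = (10, 5)
  7P = (9, 5)
Match found at i = 7.

k = 7


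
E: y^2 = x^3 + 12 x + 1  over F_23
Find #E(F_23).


For each x in F_23, count y with y^2 = x^3 + 12 x + 1 mod 23:
  x = 0: RHS = 1, y in [1, 22]  -> 2 point(s)
  x = 3: RHS = 18, y in [8, 15]  -> 2 point(s)
  x = 5: RHS = 2, y in [5, 18]  -> 2 point(s)
  x = 6: RHS = 13, y in [6, 17]  -> 2 point(s)
  x = 13: RHS = 8, y in [10, 13]  -> 2 point(s)
  x = 17: RHS = 12, y in [9, 14]  -> 2 point(s)
  x = 18: RHS = 0, y in [0]  -> 1 point(s)
  x = 19: RHS = 4, y in [2, 21]  -> 2 point(s)
Affine points: 15. Add the point at infinity: total = 16.

#E(F_23) = 16


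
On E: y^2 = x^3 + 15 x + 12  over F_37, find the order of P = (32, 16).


Compute successive multiples of P until we hit O:
  1P = (32, 16)
  2P = (1, 18)
  3P = (0, 7)
  4P = (26, 25)
  5P = (9, 5)
  6P = (7, 4)
  7P = (36, 25)
  8P = (18, 34)
  ... (continuing to 46P)
  46P = O

ord(P) = 46


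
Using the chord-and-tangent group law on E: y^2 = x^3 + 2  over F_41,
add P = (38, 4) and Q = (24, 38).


P != Q, so use the chord formula.
s = (y2 - y1) / (x2 - x1) = (34) / (27) mod 41 = 21
x3 = s^2 - x1 - x2 mod 41 = 21^2 - 38 - 24 = 10
y3 = s (x1 - x3) - y1 mod 41 = 21 * (38 - 10) - 4 = 10

P + Q = (10, 10)


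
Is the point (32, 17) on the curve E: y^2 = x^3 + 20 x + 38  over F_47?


Check whether y^2 = x^3 + 20 x + 38 (mod 47) for (x, y) = (32, 17).
LHS: y^2 = 17^2 mod 47 = 7
RHS: x^3 + 20 x + 38 = 32^3 + 20*32 + 38 mod 47 = 29
LHS != RHS

No, not on the curve


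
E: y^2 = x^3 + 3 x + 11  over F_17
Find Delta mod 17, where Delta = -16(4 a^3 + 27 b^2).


4 a^3 + 27 b^2 = 4*3^3 + 27*11^2 = 108 + 3267 = 3375
Delta = -16 * (3375) = -54000
Delta mod 17 = 9

Delta = 9 (mod 17)


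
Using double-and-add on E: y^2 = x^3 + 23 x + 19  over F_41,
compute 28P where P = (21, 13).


k = 28 = 11100_2 (binary, LSB first: 00111)
Double-and-add from P = (21, 13):
  bit 0 = 0: acc unchanged = O
  bit 1 = 0: acc unchanged = O
  bit 2 = 1: acc = O + (2, 14) = (2, 14)
  bit 3 = 1: acc = (2, 14) + (36, 5) = (8, 31)
  bit 4 = 1: acc = (8, 31) + (6, 2) = (22, 12)

28P = (22, 12)


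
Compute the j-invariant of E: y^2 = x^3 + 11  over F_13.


Delta = -16(4 a^3 + 27 b^2) mod 13 = 1
-1728 * (4 a)^3 = -1728 * (4*0)^3 mod 13 = 0
j = 0 * 1^(-1) mod 13 = 0

j = 0 (mod 13)


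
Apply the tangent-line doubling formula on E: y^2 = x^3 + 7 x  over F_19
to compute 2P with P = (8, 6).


Doubling: s = (3 x1^2 + a) / (2 y1)
s = (3*8^2 + 7) / (2*6) mod 19 = 15
x3 = s^2 - 2 x1 mod 19 = 15^2 - 2*8 = 0
y3 = s (x1 - x3) - y1 mod 19 = 15 * (8 - 0) - 6 = 0

2P = (0, 0)


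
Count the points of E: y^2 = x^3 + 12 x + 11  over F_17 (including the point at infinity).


For each x in F_17, count y with y^2 = x^3 + 12 x + 11 mod 17:
  x = 2: RHS = 9, y in [3, 14]  -> 2 point(s)
  x = 4: RHS = 4, y in [2, 15]  -> 2 point(s)
  x = 5: RHS = 9, y in [3, 14]  -> 2 point(s)
  x = 7: RHS = 13, y in [8, 9]  -> 2 point(s)
  x = 9: RHS = 15, y in [7, 10]  -> 2 point(s)
  x = 10: RHS = 9, y in [3, 14]  -> 2 point(s)
  x = 12: RHS = 13, y in [8, 9]  -> 2 point(s)
  x = 13: RHS = 1, y in [1, 16]  -> 2 point(s)
  x = 14: RHS = 16, y in [4, 13]  -> 2 point(s)
  x = 15: RHS = 13, y in [8, 9]  -> 2 point(s)
  x = 16: RHS = 15, y in [7, 10]  -> 2 point(s)
Affine points: 22. Add the point at infinity: total = 23.

#E(F_17) = 23


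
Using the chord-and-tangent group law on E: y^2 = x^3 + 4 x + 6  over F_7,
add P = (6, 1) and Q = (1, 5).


P != Q, so use the chord formula.
s = (y2 - y1) / (x2 - x1) = (4) / (2) mod 7 = 2
x3 = s^2 - x1 - x2 mod 7 = 2^2 - 6 - 1 = 4
y3 = s (x1 - x3) - y1 mod 7 = 2 * (6 - 4) - 1 = 3

P + Q = (4, 3)


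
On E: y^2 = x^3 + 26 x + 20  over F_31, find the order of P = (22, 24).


Compute successive multiples of P until we hit O:
  1P = (22, 24)
  2P = (28, 16)
  3P = (0, 19)
  4P = (25, 19)
  5P = (4, 8)
  6P = (10, 28)
  7P = (6, 12)
  8P = (21, 0)
  ... (continuing to 16P)
  16P = O

ord(P) = 16


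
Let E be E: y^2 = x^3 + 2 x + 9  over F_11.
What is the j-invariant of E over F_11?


Delta = -16(4 a^3 + 27 b^2) mod 11 = 4
-1728 * (4 a)^3 = -1728 * (4*2)^3 mod 11 = 5
j = 5 * 4^(-1) mod 11 = 4

j = 4 (mod 11)


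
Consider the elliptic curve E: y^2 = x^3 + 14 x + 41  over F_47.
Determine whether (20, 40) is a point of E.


Check whether y^2 = x^3 + 14 x + 41 (mod 47) for (x, y) = (20, 40).
LHS: y^2 = 40^2 mod 47 = 2
RHS: x^3 + 14 x + 41 = 20^3 + 14*20 + 41 mod 47 = 2
LHS = RHS

Yes, on the curve


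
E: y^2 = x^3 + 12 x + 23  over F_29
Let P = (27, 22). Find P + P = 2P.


Doubling: s = (3 x1^2 + a) / (2 y1)
s = (3*27^2 + 12) / (2*22) mod 29 = 19
x3 = s^2 - 2 x1 mod 29 = 19^2 - 2*27 = 17
y3 = s (x1 - x3) - y1 mod 29 = 19 * (27 - 17) - 22 = 23

2P = (17, 23)


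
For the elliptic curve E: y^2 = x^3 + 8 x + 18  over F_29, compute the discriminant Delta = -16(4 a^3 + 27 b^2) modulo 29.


4 a^3 + 27 b^2 = 4*8^3 + 27*18^2 = 2048 + 8748 = 10796
Delta = -16 * (10796) = -172736
Delta mod 29 = 17

Delta = 17 (mod 29)


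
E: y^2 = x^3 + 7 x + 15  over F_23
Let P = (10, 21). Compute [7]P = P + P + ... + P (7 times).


k = 7 = 111_2 (binary, LSB first: 111)
Double-and-add from P = (10, 21):
  bit 0 = 1: acc = O + (10, 21) = (10, 21)
  bit 1 = 1: acc = (10, 21) + (7, 19) = (9, 18)
  bit 2 = 1: acc = (9, 18) + (13, 16) = (7, 4)

7P = (7, 4)


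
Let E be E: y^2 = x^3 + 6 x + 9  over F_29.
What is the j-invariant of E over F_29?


Delta = -16(4 a^3 + 27 b^2) mod 29 = 20
-1728 * (4 a)^3 = -1728 * (4*6)^3 mod 29 = 8
j = 8 * 20^(-1) mod 29 = 12

j = 12 (mod 29)


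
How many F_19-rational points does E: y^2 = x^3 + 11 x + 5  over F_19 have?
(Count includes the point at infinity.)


For each x in F_19, count y with y^2 = x^3 + 11 x + 5 mod 19:
  x = 0: RHS = 5, y in [9, 10]  -> 2 point(s)
  x = 1: RHS = 17, y in [6, 13]  -> 2 point(s)
  x = 2: RHS = 16, y in [4, 15]  -> 2 point(s)
  x = 7: RHS = 7, y in [8, 11]  -> 2 point(s)
  x = 8: RHS = 16, y in [4, 15]  -> 2 point(s)
  x = 9: RHS = 16, y in [4, 15]  -> 2 point(s)
  x = 15: RHS = 11, y in [7, 12]  -> 2 point(s)
Affine points: 14. Add the point at infinity: total = 15.

#E(F_19) = 15


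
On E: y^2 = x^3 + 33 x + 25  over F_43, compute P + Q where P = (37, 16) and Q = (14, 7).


P != Q, so use the chord formula.
s = (y2 - y1) / (x2 - x1) = (34) / (20) mod 43 = 6
x3 = s^2 - x1 - x2 mod 43 = 6^2 - 37 - 14 = 28
y3 = s (x1 - x3) - y1 mod 43 = 6 * (37 - 28) - 16 = 38

P + Q = (28, 38)


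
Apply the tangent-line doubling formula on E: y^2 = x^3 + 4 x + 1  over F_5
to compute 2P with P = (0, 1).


Doubling: s = (3 x1^2 + a) / (2 y1)
s = (3*0^2 + 4) / (2*1) mod 5 = 2
x3 = s^2 - 2 x1 mod 5 = 2^2 - 2*0 = 4
y3 = s (x1 - x3) - y1 mod 5 = 2 * (0 - 4) - 1 = 1

2P = (4, 1)


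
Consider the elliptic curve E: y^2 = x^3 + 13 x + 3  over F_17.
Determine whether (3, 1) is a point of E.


Check whether y^2 = x^3 + 13 x + 3 (mod 17) for (x, y) = (3, 1).
LHS: y^2 = 1^2 mod 17 = 1
RHS: x^3 + 13 x + 3 = 3^3 + 13*3 + 3 mod 17 = 1
LHS = RHS

Yes, on the curve


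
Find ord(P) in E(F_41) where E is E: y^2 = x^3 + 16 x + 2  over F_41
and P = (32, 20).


Compute successive multiples of P until we hit O:
  1P = (32, 20)
  2P = (23, 27)
  3P = (19, 20)
  4P = (31, 21)
  5P = (20, 9)
  6P = (26, 6)
  7P = (34, 30)
  8P = (0, 17)
  ... (continuing to 17P)
  17P = O

ord(P) = 17


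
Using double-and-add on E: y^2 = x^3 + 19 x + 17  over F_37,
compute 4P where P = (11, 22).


k = 4 = 100_2 (binary, LSB first: 001)
Double-and-add from P = (11, 22):
  bit 0 = 0: acc unchanged = O
  bit 1 = 0: acc unchanged = O
  bit 2 = 1: acc = O + (11, 15) = (11, 15)

4P = (11, 15)


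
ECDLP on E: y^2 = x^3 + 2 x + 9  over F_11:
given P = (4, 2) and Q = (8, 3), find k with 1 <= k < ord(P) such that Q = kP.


Enumerate multiples of P until we hit Q = (8, 3):
  1P = (4, 2)
  2P = (8, 3)
Match found at i = 2.

k = 2


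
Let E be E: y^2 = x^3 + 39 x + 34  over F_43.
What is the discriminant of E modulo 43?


4 a^3 + 27 b^2 = 4*39^3 + 27*34^2 = 237276 + 31212 = 268488
Delta = -16 * (268488) = -4295808
Delta mod 43 = 21

Delta = 21 (mod 43)


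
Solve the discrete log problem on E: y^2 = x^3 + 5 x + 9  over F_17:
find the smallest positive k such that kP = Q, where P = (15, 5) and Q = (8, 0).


Enumerate multiples of P until we hit Q = (8, 0):
  1P = (15, 5)
  2P = (4, 12)
  3P = (14, 16)
  4P = (7, 9)
  5P = (8, 0)
Match found at i = 5.

k = 5


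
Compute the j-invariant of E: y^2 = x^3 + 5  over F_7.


Delta = -16(4 a^3 + 27 b^2) mod 7 = 1
-1728 * (4 a)^3 = -1728 * (4*0)^3 mod 7 = 0
j = 0 * 1^(-1) mod 7 = 0

j = 0 (mod 7)


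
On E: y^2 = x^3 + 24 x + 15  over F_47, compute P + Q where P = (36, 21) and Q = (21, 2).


P != Q, so use the chord formula.
s = (y2 - y1) / (x2 - x1) = (28) / (32) mod 47 = 42
x3 = s^2 - x1 - x2 mod 47 = 42^2 - 36 - 21 = 15
y3 = s (x1 - x3) - y1 mod 47 = 42 * (36 - 15) - 21 = 15

P + Q = (15, 15)


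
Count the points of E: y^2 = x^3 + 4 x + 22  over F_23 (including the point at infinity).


For each x in F_23, count y with y^2 = x^3 + 4 x + 22 mod 23:
  x = 1: RHS = 4, y in [2, 21]  -> 2 point(s)
  x = 5: RHS = 6, y in [11, 12]  -> 2 point(s)
  x = 6: RHS = 9, y in [3, 20]  -> 2 point(s)
  x = 7: RHS = 2, y in [5, 18]  -> 2 point(s)
  x = 10: RHS = 4, y in [2, 21]  -> 2 point(s)
  x = 12: RHS = 4, y in [2, 21]  -> 2 point(s)
  x = 14: RHS = 16, y in [4, 19]  -> 2 point(s)
  x = 17: RHS = 12, y in [9, 14]  -> 2 point(s)
  x = 20: RHS = 6, y in [11, 12]  -> 2 point(s)
  x = 21: RHS = 6, y in [11, 12]  -> 2 point(s)
Affine points: 20. Add the point at infinity: total = 21.

#E(F_23) = 21


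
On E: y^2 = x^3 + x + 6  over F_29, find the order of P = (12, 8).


Compute successive multiples of P until we hit O:
  1P = (12, 8)
  2P = (10, 28)
  3P = (20, 14)
  4P = (3, 6)
  5P = (23, 25)
  6P = (17, 8)
  7P = (0, 21)
  8P = (22, 27)
  ... (continuing to 19P)
  19P = O

ord(P) = 19


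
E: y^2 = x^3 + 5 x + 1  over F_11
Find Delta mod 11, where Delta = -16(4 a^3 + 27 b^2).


4 a^3 + 27 b^2 = 4*5^3 + 27*1^2 = 500 + 27 = 527
Delta = -16 * (527) = -8432
Delta mod 11 = 5

Delta = 5 (mod 11)


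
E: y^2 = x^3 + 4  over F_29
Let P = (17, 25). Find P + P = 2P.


Doubling: s = (3 x1^2 + a) / (2 y1)
s = (3*17^2 + 0) / (2*25) mod 29 = 4
x3 = s^2 - 2 x1 mod 29 = 4^2 - 2*17 = 11
y3 = s (x1 - x3) - y1 mod 29 = 4 * (17 - 11) - 25 = 28

2P = (11, 28)


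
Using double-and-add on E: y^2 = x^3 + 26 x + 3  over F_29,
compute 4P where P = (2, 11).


k = 4 = 100_2 (binary, LSB first: 001)
Double-and-add from P = (2, 11):
  bit 0 = 0: acc unchanged = O
  bit 1 = 0: acc unchanged = O
  bit 2 = 1: acc = O + (17, 15) = (17, 15)

4P = (17, 15)


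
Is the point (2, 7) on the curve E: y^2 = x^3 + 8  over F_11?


Check whether y^2 = x^3 + 0 x + 8 (mod 11) for (x, y) = (2, 7).
LHS: y^2 = 7^2 mod 11 = 5
RHS: x^3 + 0 x + 8 = 2^3 + 0*2 + 8 mod 11 = 5
LHS = RHS

Yes, on the curve


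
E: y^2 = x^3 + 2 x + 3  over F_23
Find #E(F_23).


For each x in F_23, count y with y^2 = x^3 + 2 x + 3 mod 23:
  x = 0: RHS = 3, y in [7, 16]  -> 2 point(s)
  x = 1: RHS = 6, y in [11, 12]  -> 2 point(s)
  x = 3: RHS = 13, y in [6, 17]  -> 2 point(s)
  x = 4: RHS = 6, y in [11, 12]  -> 2 point(s)
  x = 5: RHS = 0, y in [0]  -> 1 point(s)
  x = 6: RHS = 1, y in [1, 22]  -> 2 point(s)
  x = 8: RHS = 2, y in [5, 18]  -> 2 point(s)
  x = 13: RHS = 18, y in [8, 15]  -> 2 point(s)
  x = 15: RHS = 4, y in [2, 21]  -> 2 point(s)
  x = 18: RHS = 6, y in [11, 12]  -> 2 point(s)
  x = 19: RHS = 0, y in [0]  -> 1 point(s)
  x = 20: RHS = 16, y in [4, 19]  -> 2 point(s)
  x = 22: RHS = 0, y in [0]  -> 1 point(s)
Affine points: 23. Add the point at infinity: total = 24.

#E(F_23) = 24


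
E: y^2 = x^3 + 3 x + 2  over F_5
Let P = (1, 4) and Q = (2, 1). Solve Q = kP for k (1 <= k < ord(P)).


Enumerate multiples of P until we hit Q = (2, 1):
  1P = (1, 4)
  2P = (2, 4)
  3P = (2, 1)
Match found at i = 3.

k = 3


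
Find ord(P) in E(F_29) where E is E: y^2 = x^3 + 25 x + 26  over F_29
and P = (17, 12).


Compute successive multiples of P until we hit O:
  1P = (17, 12)
  2P = (19, 20)
  3P = (9, 20)
  4P = (4, 4)
  5P = (1, 9)
  6P = (15, 21)
  7P = (10, 0)
  8P = (15, 8)
  ... (continuing to 14P)
  14P = O

ord(P) = 14


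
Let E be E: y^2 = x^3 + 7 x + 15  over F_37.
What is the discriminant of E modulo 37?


4 a^3 + 27 b^2 = 4*7^3 + 27*15^2 = 1372 + 6075 = 7447
Delta = -16 * (7447) = -119152
Delta mod 37 = 25

Delta = 25 (mod 37)


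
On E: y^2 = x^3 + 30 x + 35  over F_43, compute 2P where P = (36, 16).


Doubling: s = (3 x1^2 + a) / (2 y1)
s = (3*36^2 + 30) / (2*16) mod 43 = 23
x3 = s^2 - 2 x1 mod 43 = 23^2 - 2*36 = 27
y3 = s (x1 - x3) - y1 mod 43 = 23 * (36 - 27) - 16 = 19

2P = (27, 19)


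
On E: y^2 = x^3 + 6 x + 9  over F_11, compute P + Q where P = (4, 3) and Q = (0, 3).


P != Q, so use the chord formula.
s = (y2 - y1) / (x2 - x1) = (0) / (7) mod 11 = 0
x3 = s^2 - x1 - x2 mod 11 = 0^2 - 4 - 0 = 7
y3 = s (x1 - x3) - y1 mod 11 = 0 * (4 - 7) - 3 = 8

P + Q = (7, 8)


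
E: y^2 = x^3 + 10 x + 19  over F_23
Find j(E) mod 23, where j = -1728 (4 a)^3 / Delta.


Delta = -16(4 a^3 + 27 b^2) mod 23 = 20
-1728 * (4 a)^3 = -1728 * (4*10)^3 mod 23 = 4
j = 4 * 20^(-1) mod 23 = 14

j = 14 (mod 23)


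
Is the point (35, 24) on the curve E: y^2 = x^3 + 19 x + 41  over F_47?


Check whether y^2 = x^3 + 19 x + 41 (mod 47) for (x, y) = (35, 24).
LHS: y^2 = 24^2 mod 47 = 12
RHS: x^3 + 19 x + 41 = 35^3 + 19*35 + 41 mod 47 = 12
LHS = RHS

Yes, on the curve


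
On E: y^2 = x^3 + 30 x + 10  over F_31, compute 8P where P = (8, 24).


k = 8 = 1000_2 (binary, LSB first: 0001)
Double-and-add from P = (8, 24):
  bit 0 = 0: acc unchanged = O
  bit 1 = 0: acc unchanged = O
  bit 2 = 0: acc unchanged = O
  bit 3 = 1: acc = O + (8, 7) = (8, 7)

8P = (8, 7)


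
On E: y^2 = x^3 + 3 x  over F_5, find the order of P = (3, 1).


Compute successive multiples of P until we hit O:
  1P = (3, 1)
  2P = (4, 4)
  3P = (2, 2)
  4P = (1, 2)
  5P = (0, 0)
  6P = (1, 3)
  7P = (2, 3)
  8P = (4, 1)
  ... (continuing to 10P)
  10P = O

ord(P) = 10


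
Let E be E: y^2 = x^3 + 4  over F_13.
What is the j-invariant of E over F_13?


Delta = -16(4 a^3 + 27 b^2) mod 13 = 4
-1728 * (4 a)^3 = -1728 * (4*0)^3 mod 13 = 0
j = 0 * 4^(-1) mod 13 = 0

j = 0 (mod 13)


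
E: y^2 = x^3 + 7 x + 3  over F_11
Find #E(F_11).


For each x in F_11, count y with y^2 = x^3 + 7 x + 3 mod 11:
  x = 0: RHS = 3, y in [5, 6]  -> 2 point(s)
  x = 1: RHS = 0, y in [0]  -> 1 point(s)
  x = 2: RHS = 3, y in [5, 6]  -> 2 point(s)
  x = 5: RHS = 9, y in [3, 8]  -> 2 point(s)
  x = 9: RHS = 3, y in [5, 6]  -> 2 point(s)
Affine points: 9. Add the point at infinity: total = 10.

#E(F_11) = 10


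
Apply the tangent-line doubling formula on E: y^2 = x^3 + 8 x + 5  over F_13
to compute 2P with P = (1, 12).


Doubling: s = (3 x1^2 + a) / (2 y1)
s = (3*1^2 + 8) / (2*12) mod 13 = 1
x3 = s^2 - 2 x1 mod 13 = 1^2 - 2*1 = 12
y3 = s (x1 - x3) - y1 mod 13 = 1 * (1 - 12) - 12 = 3

2P = (12, 3)


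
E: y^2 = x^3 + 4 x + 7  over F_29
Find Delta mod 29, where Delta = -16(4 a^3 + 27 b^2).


4 a^3 + 27 b^2 = 4*4^3 + 27*7^2 = 256 + 1323 = 1579
Delta = -16 * (1579) = -25264
Delta mod 29 = 24

Delta = 24 (mod 29)


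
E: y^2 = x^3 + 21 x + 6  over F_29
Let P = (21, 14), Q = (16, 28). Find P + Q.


P != Q, so use the chord formula.
s = (y2 - y1) / (x2 - x1) = (14) / (24) mod 29 = 3
x3 = s^2 - x1 - x2 mod 29 = 3^2 - 21 - 16 = 1
y3 = s (x1 - x3) - y1 mod 29 = 3 * (21 - 1) - 14 = 17

P + Q = (1, 17)


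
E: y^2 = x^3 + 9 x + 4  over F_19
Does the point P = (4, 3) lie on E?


Check whether y^2 = x^3 + 9 x + 4 (mod 19) for (x, y) = (4, 3).
LHS: y^2 = 3^2 mod 19 = 9
RHS: x^3 + 9 x + 4 = 4^3 + 9*4 + 4 mod 19 = 9
LHS = RHS

Yes, on the curve


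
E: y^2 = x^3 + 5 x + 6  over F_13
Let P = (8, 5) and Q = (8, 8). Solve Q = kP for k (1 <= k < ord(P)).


Enumerate multiples of P until we hit Q = (8, 8):
  1P = (8, 5)
  2P = (9, 0)
  3P = (8, 8)
Match found at i = 3.

k = 3


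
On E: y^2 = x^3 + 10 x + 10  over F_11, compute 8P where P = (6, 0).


k = 8 = 1000_2 (binary, LSB first: 0001)
Double-and-add from P = (6, 0):
  bit 0 = 0: acc unchanged = O
  bit 1 = 0: acc unchanged = O
  bit 2 = 0: acc unchanged = O
  bit 3 = 1: acc = O + O = O

8P = O


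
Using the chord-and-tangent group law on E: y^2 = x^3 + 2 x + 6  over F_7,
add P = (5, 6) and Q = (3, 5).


P != Q, so use the chord formula.
s = (y2 - y1) / (x2 - x1) = (6) / (5) mod 7 = 4
x3 = s^2 - x1 - x2 mod 7 = 4^2 - 5 - 3 = 1
y3 = s (x1 - x3) - y1 mod 7 = 4 * (5 - 1) - 6 = 3

P + Q = (1, 3)


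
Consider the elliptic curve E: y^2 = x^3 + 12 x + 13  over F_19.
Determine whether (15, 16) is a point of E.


Check whether y^2 = x^3 + 12 x + 13 (mod 19) for (x, y) = (15, 16).
LHS: y^2 = 16^2 mod 19 = 9
RHS: x^3 + 12 x + 13 = 15^3 + 12*15 + 13 mod 19 = 15
LHS != RHS

No, not on the curve


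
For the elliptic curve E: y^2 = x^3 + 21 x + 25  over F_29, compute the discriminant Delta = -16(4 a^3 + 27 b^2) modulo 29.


4 a^3 + 27 b^2 = 4*21^3 + 27*25^2 = 37044 + 16875 = 53919
Delta = -16 * (53919) = -862704
Delta mod 29 = 17

Delta = 17 (mod 29)


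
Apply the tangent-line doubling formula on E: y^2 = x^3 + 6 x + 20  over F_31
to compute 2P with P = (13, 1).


Doubling: s = (3 x1^2 + a) / (2 y1)
s = (3*13^2 + 6) / (2*1) mod 31 = 24
x3 = s^2 - 2 x1 mod 31 = 24^2 - 2*13 = 23
y3 = s (x1 - x3) - y1 mod 31 = 24 * (13 - 23) - 1 = 7

2P = (23, 7)


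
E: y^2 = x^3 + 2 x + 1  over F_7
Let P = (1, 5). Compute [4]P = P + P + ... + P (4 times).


k = 4 = 100_2 (binary, LSB first: 001)
Double-and-add from P = (1, 5):
  bit 0 = 0: acc unchanged = O
  bit 1 = 0: acc unchanged = O
  bit 2 = 1: acc = O + (1, 2) = (1, 2)

4P = (1, 2)


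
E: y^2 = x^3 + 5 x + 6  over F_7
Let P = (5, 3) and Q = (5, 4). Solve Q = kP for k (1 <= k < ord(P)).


Enumerate multiples of P until we hit Q = (5, 4):
  1P = (5, 3)
  2P = (6, 0)
  3P = (5, 4)
Match found at i = 3.

k = 3


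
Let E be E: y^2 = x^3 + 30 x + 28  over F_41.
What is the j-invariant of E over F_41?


Delta = -16(4 a^3 + 27 b^2) mod 41 = 40
-1728 * (4 a)^3 = -1728 * (4*30)^3 mod 41 = 39
j = 39 * 40^(-1) mod 41 = 2

j = 2 (mod 41)


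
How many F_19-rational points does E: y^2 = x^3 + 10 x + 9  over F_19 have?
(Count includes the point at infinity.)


For each x in F_19, count y with y^2 = x^3 + 10 x + 9 mod 19:
  x = 0: RHS = 9, y in [3, 16]  -> 2 point(s)
  x = 1: RHS = 1, y in [1, 18]  -> 2 point(s)
  x = 3: RHS = 9, y in [3, 16]  -> 2 point(s)
  x = 6: RHS = 0, y in [0]  -> 1 point(s)
  x = 7: RHS = 4, y in [2, 17]  -> 2 point(s)
  x = 9: RHS = 11, y in [7, 12]  -> 2 point(s)
  x = 10: RHS = 7, y in [8, 11]  -> 2 point(s)
  x = 11: RHS = 6, y in [5, 14]  -> 2 point(s)
  x = 14: RHS = 5, y in [9, 10]  -> 2 point(s)
  x = 15: RHS = 0, y in [0]  -> 1 point(s)
  x = 16: RHS = 9, y in [3, 16]  -> 2 point(s)
  x = 17: RHS = 0, y in [0]  -> 1 point(s)
  x = 18: RHS = 17, y in [6, 13]  -> 2 point(s)
Affine points: 23. Add the point at infinity: total = 24.

#E(F_19) = 24


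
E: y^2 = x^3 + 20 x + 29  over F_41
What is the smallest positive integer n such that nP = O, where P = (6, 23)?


Compute successive multiples of P until we hit O:
  1P = (6, 23)
  2P = (30, 35)
  3P = (36, 3)
  4P = (4, 3)
  5P = (8, 39)
  6P = (9, 35)
  7P = (1, 38)
  8P = (2, 6)
  ... (continuing to 36P)
  36P = O

ord(P) = 36


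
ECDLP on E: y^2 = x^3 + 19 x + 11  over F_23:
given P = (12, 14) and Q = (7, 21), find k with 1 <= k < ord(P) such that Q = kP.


Enumerate multiples of P until we hit Q = (7, 21):
  1P = (12, 14)
  2P = (5, 1)
  3P = (1, 13)
  4P = (14, 13)
  5P = (3, 16)
  6P = (16, 15)
  7P = (8, 10)
  8P = (4, 17)
  9P = (19, 3)
  10P = (17, 7)
  11P = (7, 2)
  12P = (7, 21)
Match found at i = 12.

k = 12


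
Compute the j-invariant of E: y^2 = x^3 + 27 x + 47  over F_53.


Delta = -16(4 a^3 + 27 b^2) mod 53 = 22
-1728 * (4 a)^3 = -1728 * (4*27)^3 mod 53 = 9
j = 9 * 22^(-1) mod 53 = 51

j = 51 (mod 53)


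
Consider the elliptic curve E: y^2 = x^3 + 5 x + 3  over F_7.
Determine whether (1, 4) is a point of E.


Check whether y^2 = x^3 + 5 x + 3 (mod 7) for (x, y) = (1, 4).
LHS: y^2 = 4^2 mod 7 = 2
RHS: x^3 + 5 x + 3 = 1^3 + 5*1 + 3 mod 7 = 2
LHS = RHS

Yes, on the curve


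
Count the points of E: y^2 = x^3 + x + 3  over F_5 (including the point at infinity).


For each x in F_5, count y with y^2 = x^3 + 1 x + 3 mod 5:
  x = 1: RHS = 0, y in [0]  -> 1 point(s)
  x = 4: RHS = 1, y in [1, 4]  -> 2 point(s)
Affine points: 3. Add the point at infinity: total = 4.

#E(F_5) = 4


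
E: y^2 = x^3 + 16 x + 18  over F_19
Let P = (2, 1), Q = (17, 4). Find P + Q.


P != Q, so use the chord formula.
s = (y2 - y1) / (x2 - x1) = (3) / (15) mod 19 = 4
x3 = s^2 - x1 - x2 mod 19 = 4^2 - 2 - 17 = 16
y3 = s (x1 - x3) - y1 mod 19 = 4 * (2 - 16) - 1 = 0

P + Q = (16, 0)
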